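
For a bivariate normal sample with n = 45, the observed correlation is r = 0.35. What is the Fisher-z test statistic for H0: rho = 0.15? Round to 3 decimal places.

Fisher z: atanh(0.35) = 0.365444, atanh(0.15) = 0.151140
z = (z_r − z_0)·√(n−3) = (0.365444 − 0.151140)·√42 = 0.214304 · 6.480741 = 1.389

1.389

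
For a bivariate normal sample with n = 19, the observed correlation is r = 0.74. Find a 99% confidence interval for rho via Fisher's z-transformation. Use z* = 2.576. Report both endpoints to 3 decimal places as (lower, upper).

Fisher z: z_r = atanh(r) = ½·ln((1+0.74)/(1−0.74)) = 0.950479
SE(z) = 1/√(n−3) = 1/√16 = 0.250000
99% ⇒ z* = 2.576; margin = 2.576·0.250000 = 0.644000
CI on z-scale: (0.306479, 1.594479)
Back-transform: tanh(0.306479) = 0.297231, tanh(1.594479) = 0.920833

(0.297, 0.921)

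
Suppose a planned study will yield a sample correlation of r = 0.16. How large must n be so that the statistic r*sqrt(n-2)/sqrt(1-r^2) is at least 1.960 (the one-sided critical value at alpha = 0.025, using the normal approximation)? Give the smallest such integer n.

Need r·√(n−2)/√(1−r²) ≥ 1.960
√(n−2) ≥ 1.960·√(1−0.0256) / 0.16 = 1.960·0.987117 / 0.16 = 12.0922
n−2 ≥ 146.2213  ⇒  n ≥ 148.2213
Smallest integer n = 149

149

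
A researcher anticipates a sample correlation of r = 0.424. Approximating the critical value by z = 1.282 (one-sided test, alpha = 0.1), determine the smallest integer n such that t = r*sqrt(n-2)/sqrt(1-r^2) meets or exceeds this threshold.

r√(n−2)/√(1−r²) ≥ 1.282  ⇔  n−2 ≥ (1.282)²·(1−r²)/r²
(1−r²)/r² = (1−0.179776)/0.179776 = 4.5625
n ≥ 2 + 1.643524·4.5625 = 2 + 7.4986 = 9.4986
⌈9.4986⌉ = 10

10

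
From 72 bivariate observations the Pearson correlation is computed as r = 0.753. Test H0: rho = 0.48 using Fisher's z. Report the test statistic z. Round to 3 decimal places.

z_r = atanh(0.753) = 0.979848,  z_0 = atanh(0.48) = 0.522984
SE = 1/√(n−3) = 1/√69 = 0.120386
z = (z_r − z_0)/SE = (0.979848 − 0.522984) / 0.120386 = 0.456864 / 0.120386 = 3.795

3.795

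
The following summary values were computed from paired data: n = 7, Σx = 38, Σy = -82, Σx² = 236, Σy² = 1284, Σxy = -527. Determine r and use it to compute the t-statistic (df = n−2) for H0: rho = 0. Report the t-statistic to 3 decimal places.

S_xy = nΣxy − ΣxΣy = 7·(-527) − 38·(-82) = -3689 − (-3116) = -573
S_xx = nΣx² − (Σx)² = 7·236 − 38² = 1652 − 1444 = 208
S_yy = nΣy² − (Σy)² = 7·1284 − (-82)² = 8988 − 6724 = 2264
r = S_xy / √(S_xx·S_yy) = -573 / √(208·2264) = -573 / √470912 = -573 / 686.2303 = -0.8350
t = r·√(n−2)/√(1−r²) = -0.8350·√5 / √(1−0.697225) = -1.867117 / 0.550250 = -3.393

-3.393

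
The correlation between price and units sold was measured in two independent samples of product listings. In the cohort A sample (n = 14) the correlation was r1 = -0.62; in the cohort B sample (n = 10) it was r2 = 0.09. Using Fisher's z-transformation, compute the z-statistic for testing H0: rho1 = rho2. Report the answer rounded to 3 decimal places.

Fisher z-transforms: z1 = atanh(-0.62) = -0.725005, z2 = atanh(0.09) = 0.090244; difference d = -0.815249
Var(d) = 1/11 + 1/7 = 0.0909091 + 0.1428571 = 0.2337662
z = d/√Var(d) = -0.815249 / √0.2337662 = -0.815249 / 0.483494 = -1.686

-1.686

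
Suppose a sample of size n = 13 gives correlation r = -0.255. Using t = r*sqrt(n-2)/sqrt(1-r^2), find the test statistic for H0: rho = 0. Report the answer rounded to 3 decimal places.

-0.875

1 − r² = 1 − 0.065025 = 0.934975;  √(1−r²) = 0.966941
√(n−2) = √11 = 3.316625
t = r·√(n−2)/√(1−r²) = -0.255 · 3.316625 / 0.966941 = -0.875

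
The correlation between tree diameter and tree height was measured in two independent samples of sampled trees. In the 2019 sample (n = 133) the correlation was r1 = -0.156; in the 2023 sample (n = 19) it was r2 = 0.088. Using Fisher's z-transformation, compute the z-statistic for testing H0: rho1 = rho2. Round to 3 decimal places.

z1 = atanh(-0.156) = -0.157284,  z2 = atanh(0.088) = 0.088228
SE = √(1/(n1−3) + 1/(n2−3)) = √(1/130 + 1/16) = √(0.0076923 + 0.0625000) = √0.0701923 = 0.264938
z = (z1 − z2)/SE = (-0.157284 − 0.088228) / 0.264938 = -0.245512 / 0.264938 = -0.927

-0.927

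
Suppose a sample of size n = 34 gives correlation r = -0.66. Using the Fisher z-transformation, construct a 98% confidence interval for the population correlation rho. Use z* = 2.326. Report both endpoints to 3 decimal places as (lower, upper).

z_r = atanh(-0.66) = -0.792814;  SE = 1/√(n−3) = 1/√31 = 0.179605
z-limits: -0.792814 ± 2.326·0.179605 = -0.792814 ± 0.417761 = [-1.210575, -0.375053]
ρ-limits: (tanh -1.210575, tanh -0.375053) = (-0.837, -0.358)

(-0.837, -0.358)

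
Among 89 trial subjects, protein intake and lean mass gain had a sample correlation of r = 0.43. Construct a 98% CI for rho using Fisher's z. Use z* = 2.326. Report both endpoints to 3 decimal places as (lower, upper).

(0.206, 0.611)

z_r = atanh(0.43) = 0.459897;  SE = 1/√(n−3) = 1/√86 = 0.107833
z-limits: 0.459897 ± 2.326·0.107833 = 0.459897 ± 0.250820 = [0.209077, 0.710717]
ρ-limits: (tanh 0.209077, tanh 0.710717) = (0.206, 0.611)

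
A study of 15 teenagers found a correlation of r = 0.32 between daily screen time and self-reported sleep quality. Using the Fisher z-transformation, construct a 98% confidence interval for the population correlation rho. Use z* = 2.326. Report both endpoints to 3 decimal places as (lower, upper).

Fisher z: z_r = atanh(r) = ½·ln((1+0.32)/(1−0.32)) = 0.331647
SE(z) = 1/√(n−3) = 1/√12 = 0.288675
98% ⇒ z* = 2.326; margin = 2.326·0.288675 = 0.671458
CI on z-scale: (-0.339811, 1.003105)
Back-transform: tanh(-0.339811) = -0.327309, tanh(1.003105) = 0.762895

(-0.327, 0.763)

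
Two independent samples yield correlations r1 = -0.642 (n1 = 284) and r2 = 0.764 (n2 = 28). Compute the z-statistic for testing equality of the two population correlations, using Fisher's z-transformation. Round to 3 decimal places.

Fisher z-transforms: z1 = atanh(-0.642) = -0.761569, z2 = atanh(0.764) = 1.005754; difference d = -1.767323
Var(d) = 1/281 + 1/25 = 0.0035587 + 0.0400000 = 0.0435587
z = d/√Var(d) = -1.767323 / √0.0435587 = -1.767323 / 0.208707 = -8.468

-8.468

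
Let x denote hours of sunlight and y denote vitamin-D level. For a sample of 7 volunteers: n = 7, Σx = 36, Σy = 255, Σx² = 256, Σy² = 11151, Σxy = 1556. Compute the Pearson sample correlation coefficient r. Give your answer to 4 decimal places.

S_xy = nΣxy − ΣxΣy = 7·1556 − 36·255 = 10892 − 9180 = 1712
S_xx = nΣx² − (Σx)² = 7·256 − 36² = 1792 − 1296 = 496
S_yy = nΣy² − (Σy)² = 7·11151 − 255² = 78057 − 65025 = 13032
r = S_xy / √(S_xx·S_yy) = 1712 / √(496·13032) = 1712 / √6463872 = 1712 / 2542.4146 = 0.6734

0.6734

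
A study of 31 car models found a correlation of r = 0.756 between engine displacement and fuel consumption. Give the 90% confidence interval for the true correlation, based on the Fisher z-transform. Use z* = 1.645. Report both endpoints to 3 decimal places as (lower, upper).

z_r = atanh(0.756) = 0.986813;  SE = 1/√(n−3) = 1/√28 = 0.188982
z-limits: 0.986813 ± 1.645·0.188982 = 0.986813 ± 0.310875 = [0.675938, 1.297688]
ρ-limits: (tanh 0.675938, tanh 1.297688) = (0.589, 0.861)

(0.589, 0.861)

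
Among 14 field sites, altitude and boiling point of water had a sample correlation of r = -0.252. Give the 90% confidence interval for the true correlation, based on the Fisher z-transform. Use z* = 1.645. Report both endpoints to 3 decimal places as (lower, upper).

(-0.637, 0.234)

Fisher z: z_r = atanh(r) = ½·ln((1+(-0.252))/(1−(-0.252))) = -0.257547
SE(z) = 1/√(n−3) = 1/√11 = 0.301511
90% ⇒ z* = 1.645; margin = 1.645·0.301511 = 0.495986
CI on z-scale: (-0.753533, 0.238439)
Back-transform: tanh(-0.753533) = -0.637252, tanh(0.238439) = 0.234021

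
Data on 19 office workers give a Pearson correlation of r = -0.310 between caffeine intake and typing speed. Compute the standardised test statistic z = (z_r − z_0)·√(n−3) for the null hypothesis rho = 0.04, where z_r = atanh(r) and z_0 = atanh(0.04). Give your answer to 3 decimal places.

z_r = atanh(-0.310) = -0.320545,  z_0 = atanh(0.04) = 0.040021
SE = 1/√(n−3) = 1/√16 = 0.250000
z = (z_r − z_0)/SE = (-0.320545 − 0.040021) / 0.250000 = -0.360566 / 0.250000 = -1.442

-1.442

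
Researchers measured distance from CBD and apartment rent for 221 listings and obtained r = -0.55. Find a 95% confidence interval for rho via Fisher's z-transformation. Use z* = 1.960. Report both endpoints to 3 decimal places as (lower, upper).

(-0.636, -0.451)

z_r = atanh(-0.55) = -0.618381;  SE = 1/√(n−3) = 1/√218 = 0.067729
z-limits: -0.618381 ± 1.960·0.067729 = -0.618381 ± 0.132749 = [-0.751130, -0.485632]
ρ-limits: (tanh -0.751130, tanh -0.485632) = (-0.636, -0.451)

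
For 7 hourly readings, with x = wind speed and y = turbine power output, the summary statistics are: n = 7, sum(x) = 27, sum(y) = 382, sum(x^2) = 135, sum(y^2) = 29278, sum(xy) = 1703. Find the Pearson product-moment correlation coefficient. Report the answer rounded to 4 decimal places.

S_xy = nΣxy − ΣxΣy = 7·1703 − 27·382 = 11921 − 10314 = 1607
S_xx = nΣx² − (Σx)² = 7·135 − 27² = 945 − 729 = 216
S_yy = nΣy² − (Σy)² = 7·29278 − 382² = 204946 − 145924 = 59022
r = S_xy / √(S_xx·S_yy) = 1607 / √(216·59022) = 1607 / √12748752 = 1607 / 3570.5395 = 0.4501

0.4501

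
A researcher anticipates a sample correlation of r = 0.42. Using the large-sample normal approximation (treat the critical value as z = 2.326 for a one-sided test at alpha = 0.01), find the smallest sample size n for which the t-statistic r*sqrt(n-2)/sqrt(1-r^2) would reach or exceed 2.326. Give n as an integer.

r√(n−2)/√(1−r²) ≥ 2.326  ⇔  n−2 ≥ (2.326)²·(1−r²)/r²
(1−r²)/r² = (1−0.1764)/0.1764 = 4.6689
n ≥ 2 + 5.410276·4.6689 = 2 + 25.2600 = 27.2600
⌈27.2600⌉ = 28

28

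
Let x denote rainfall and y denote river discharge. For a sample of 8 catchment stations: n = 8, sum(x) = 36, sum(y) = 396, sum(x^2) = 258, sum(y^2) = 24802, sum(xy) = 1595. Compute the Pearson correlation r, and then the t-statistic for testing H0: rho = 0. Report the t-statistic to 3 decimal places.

-0.672

Numerator: nΣxy − (Σx)(Σy) = 8·1595 − (36)(396) = -1496
Denominator: √[(nΣx²−(Σx)²)(nΣy²−(Σy)²)]
  nΣx²−(Σx)² = 8·258 − 1296 = 768;  nΣy²−(Σy)² = 8·24802 − 156816 = 41600
  √(768·41600) = √31948800 = 5652.3270
r = -1496 / 5652.3270 = -0.2647
t = r·√(n−2)/√(1−r²) = -0.2647·√6 / √(1−0.070066) = -0.648380 / 0.964331 = -0.672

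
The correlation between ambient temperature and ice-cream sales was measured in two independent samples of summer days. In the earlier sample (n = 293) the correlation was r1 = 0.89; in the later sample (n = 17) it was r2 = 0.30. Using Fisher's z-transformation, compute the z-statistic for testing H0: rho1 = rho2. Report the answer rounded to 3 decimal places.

4.065

Fisher z-transforms: z1 = atanh(0.89) = 1.421926, z2 = atanh(0.30) = 0.309520; difference d = 1.112406
Var(d) = 1/290 + 1/14 = 0.0034483 + 0.0714286 = 0.0748769
z = d/√Var(d) = 1.112406 / √0.0748769 = 1.112406 / 0.273636 = 4.065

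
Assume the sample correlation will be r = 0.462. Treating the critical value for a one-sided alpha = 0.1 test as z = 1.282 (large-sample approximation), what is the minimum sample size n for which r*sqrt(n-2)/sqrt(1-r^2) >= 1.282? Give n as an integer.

9

r√(n−2)/√(1−r²) ≥ 1.282  ⇔  n−2 ≥ (1.282)²·(1−r²)/r²
(1−r²)/r² = (1−0.213444)/0.213444 = 3.6851
n ≥ 2 + 1.643524·3.6851 = 2 + 6.0566 = 8.0566
⌈8.0566⌉ = 9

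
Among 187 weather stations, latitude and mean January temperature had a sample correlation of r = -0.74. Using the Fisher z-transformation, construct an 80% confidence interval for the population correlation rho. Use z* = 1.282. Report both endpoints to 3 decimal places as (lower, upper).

z_r = atanh(-0.74) = -0.950479;  SE = 1/√(n−3) = 1/√184 = 0.073721
z-limits: -0.950479 ± 1.282·0.073721 = -0.950479 ± 0.094510 = [-1.044989, -0.855969]
ρ-limits: (tanh -1.044989, tanh -0.855969) = (-0.780, -0.694)

(-0.780, -0.694)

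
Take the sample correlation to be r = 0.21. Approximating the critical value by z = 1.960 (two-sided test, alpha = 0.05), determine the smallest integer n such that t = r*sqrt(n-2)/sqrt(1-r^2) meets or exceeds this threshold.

r√(n−2)/√(1−r²) ≥ 1.960  ⇔  n−2 ≥ (1.960)²·(1−r²)/r²
(1−r²)/r² = (1−0.0441)/0.0441 = 21.6757
n ≥ 2 + 3.8416·21.6757 = 2 + 83.2694 = 85.2694
⌈85.2694⌉ = 86

86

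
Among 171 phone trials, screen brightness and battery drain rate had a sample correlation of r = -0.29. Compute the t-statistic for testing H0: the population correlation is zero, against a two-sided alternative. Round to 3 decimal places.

-3.939

t = r·√(n−2) / √(1−r²) with r = -0.29, n = 171
  = -0.29·√169 / √(1 − 0.0841)
  = -0.29·13.000000 / 0.957027
  = -3.770000 / 0.957027 = -3.939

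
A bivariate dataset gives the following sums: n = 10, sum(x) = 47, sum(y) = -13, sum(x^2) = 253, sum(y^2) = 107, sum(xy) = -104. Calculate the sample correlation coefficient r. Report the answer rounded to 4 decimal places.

-0.7977

S_xy = nΣxy − ΣxΣy = 10·(-104) − 47·(-13) = -1040 − (-611) = -429
S_xx = nΣx² − (Σx)² = 10·253 − 47² = 2530 − 2209 = 321
S_yy = nΣy² − (Σy)² = 10·107 − (-13)² = 1070 − 169 = 901
r = S_xy / √(S_xx·S_yy) = -429 / √(321·901) = -429 / √289221 = -429 / 537.7927 = -0.7977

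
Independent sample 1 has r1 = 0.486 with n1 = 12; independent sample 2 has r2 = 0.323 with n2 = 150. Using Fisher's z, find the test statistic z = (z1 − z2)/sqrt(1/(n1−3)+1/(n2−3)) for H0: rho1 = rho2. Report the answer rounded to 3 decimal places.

Fisher z-transforms: z1 = atanh(0.486) = 0.530810, z2 = atanh(0.323) = 0.334993; difference d = 0.195817
Var(d) = 1/9 + 1/147 = 0.1111111 + 0.0068027 = 0.1179138
z = d/√Var(d) = 0.195817 / √0.1179138 = 0.195817 / 0.343386 = 0.570

0.570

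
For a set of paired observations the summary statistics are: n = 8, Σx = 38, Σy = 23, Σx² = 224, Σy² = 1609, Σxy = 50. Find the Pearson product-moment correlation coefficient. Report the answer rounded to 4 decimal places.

-0.2287

Numerator: nΣxy − (Σx)(Σy) = 8·50 − (38)(23) = -474
Denominator: √[(nΣx²−(Σx)²)(nΣy²−(Σy)²)]
  nΣx²−(Σx)² = 8·224 − 1444 = 348;  nΣy²−(Σy)² = 8·1609 − 529 = 12343
  √(348·12343) = √4295364 = 2072.5260
r = -474 / 2072.5260 = -0.2287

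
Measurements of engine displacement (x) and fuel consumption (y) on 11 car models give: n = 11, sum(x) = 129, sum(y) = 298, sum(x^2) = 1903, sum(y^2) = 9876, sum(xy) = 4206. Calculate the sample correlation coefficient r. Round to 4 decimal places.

Numerator: nΣxy − (Σx)(Σy) = 11·4206 − (129)(298) = 7824
Denominator: √[(nΣx²−(Σx)²)(nΣy²−(Σy)²)]
  nΣx²−(Σx)² = 11·1903 − 16641 = 4292;  nΣy²−(Σy)² = 11·9876 − 88804 = 19832
  √(4292·19832) = √85118944 = 9225.9928
r = 7824 / 9225.9928 = 0.8480

0.8480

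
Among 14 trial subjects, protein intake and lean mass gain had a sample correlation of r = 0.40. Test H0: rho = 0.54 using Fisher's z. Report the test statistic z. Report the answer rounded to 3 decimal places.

Fisher z: atanh(0.40) = 0.423649, atanh(0.54) = 0.604156
z = (z_r − z_0)·√(n−3) = (0.423649 − 0.604156)·√11 = -0.180507 · 3.316625 = -0.599

-0.599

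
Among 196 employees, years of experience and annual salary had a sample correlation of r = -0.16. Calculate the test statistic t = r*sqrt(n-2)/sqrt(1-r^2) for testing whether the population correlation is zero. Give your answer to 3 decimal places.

t = r·√(n−2) / √(1−r²) with r = -0.16, n = 196
  = -0.16·√194 / √(1 − 0.0256)
  = -0.16·13.928388 / 0.987117
  = -2.228542 / 0.987117 = -2.258

-2.258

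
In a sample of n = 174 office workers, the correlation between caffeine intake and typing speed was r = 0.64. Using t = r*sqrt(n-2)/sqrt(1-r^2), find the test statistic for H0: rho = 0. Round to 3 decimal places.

1 − r² = 1 − 0.4096 = 0.5904;  √(1−r²) = 0.768375
√(n−2) = √172 = 13.114877
t = r·√(n−2)/√(1−r²) = 0.64 · 13.114877 / 0.768375 = 10.924

10.924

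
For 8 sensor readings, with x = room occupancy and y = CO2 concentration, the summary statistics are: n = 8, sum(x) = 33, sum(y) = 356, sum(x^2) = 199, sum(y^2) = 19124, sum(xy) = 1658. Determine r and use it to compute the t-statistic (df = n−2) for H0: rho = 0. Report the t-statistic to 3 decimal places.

S_xy = nΣxy − ΣxΣy = 8·1658 − 33·356 = 13264 − 11748 = 1516
S_xx = nΣx² − (Σx)² = 8·199 − 33² = 1592 − 1089 = 503
S_yy = nΣy² − (Σy)² = 8·19124 − 356² = 152992 − 126736 = 26256
r = S_xy / √(S_xx·S_yy) = 1516 / √(503·26256) = 1516 / √13206768 = 1516 / 3634.1117 = 0.4172
t = r·√(n−2)/√(1−r²) = 0.4172·√6 / √(1−0.174056) = 1.021927 / 0.908815 = 1.124

1.124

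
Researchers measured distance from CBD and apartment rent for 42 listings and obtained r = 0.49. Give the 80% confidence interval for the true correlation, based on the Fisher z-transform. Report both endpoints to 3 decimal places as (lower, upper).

(0.319, 0.630)

Fisher z: z_r = atanh(r) = ½·ln((1+0.49)/(1−0.49)) = 0.536060
SE(z) = 1/√(n−3) = 1/√39 = 0.160128
80% ⇒ z* = 1.282; margin = 1.282·0.160128 = 0.205284
CI on z-scale: (0.330776, 0.741344)
Back-transform: tanh(0.330776) = 0.319218, tanh(0.741344) = 0.629956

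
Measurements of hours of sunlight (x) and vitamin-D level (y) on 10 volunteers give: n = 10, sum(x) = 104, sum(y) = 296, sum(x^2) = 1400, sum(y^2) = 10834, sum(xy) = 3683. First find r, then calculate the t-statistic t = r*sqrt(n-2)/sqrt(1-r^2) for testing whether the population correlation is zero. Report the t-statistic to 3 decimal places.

S_xy = nΣxy − ΣxΣy = 10·3683 − 104·296 = 36830 − 30784 = 6046
S_xx = nΣx² − (Σx)² = 10·1400 − 104² = 14000 − 10816 = 3184
S_yy = nΣy² − (Σy)² = 10·10834 − 296² = 108340 − 87616 = 20724
r = S_xy / √(S_xx·S_yy) = 6046 / √(3184·20724) = 6046 / √65985216 = 6046 / 8123.1285 = 0.7443
t = r·√(n−2)/√(1−r²) = 0.7443·√8 / √(1−0.553982) = 2.105198 / 0.667846 = 3.152

3.152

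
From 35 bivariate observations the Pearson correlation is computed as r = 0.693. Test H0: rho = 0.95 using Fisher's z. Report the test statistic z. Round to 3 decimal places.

Fisher z: atanh(0.693) = 0.853705, atanh(0.95) = 1.831781
z = (z_r − z_0)·√(n−3) = (0.853705 − 1.831781)·√32 = -0.978076 · 5.656854 = -5.533

-5.533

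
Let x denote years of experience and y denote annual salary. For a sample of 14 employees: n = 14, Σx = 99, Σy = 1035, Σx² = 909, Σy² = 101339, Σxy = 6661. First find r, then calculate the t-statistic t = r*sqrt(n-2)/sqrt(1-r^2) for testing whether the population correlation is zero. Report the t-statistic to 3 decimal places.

S_xy = nΣxy − ΣxΣy = 14·6661 − 99·1035 = 93254 − 102465 = -9211
S_xx = nΣx² − (Σx)² = 14·909 − 99² = 12726 − 9801 = 2925
S_yy = nΣy² − (Σy)² = 14·101339 − 1035² = 1418746 − 1071225 = 347521
r = S_xy / √(S_xx·S_yy) = -9211 / √(2925·347521) = -9211 / √1016498925 = -9211 / 31882.5803 = -0.2889
t = r·√(n−2)/√(1−r²) = -0.2889·√12 / √(1−0.083463) = -1.000779 / 0.957359 = -1.045

-1.045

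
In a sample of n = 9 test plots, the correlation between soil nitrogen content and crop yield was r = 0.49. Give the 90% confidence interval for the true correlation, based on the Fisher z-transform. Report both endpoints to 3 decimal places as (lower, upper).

(-0.135, 0.836)

z_r = atanh(0.49) = 0.536060;  SE = 1/√(n−3) = 1/√6 = 0.408248
z-limits: 0.536060 ± 1.645·0.408248 = 0.536060 ± 0.671568 = [-0.135508, 1.207628]
ρ-limits: (tanh -0.135508, tanh 1.207628) = (-0.135, 0.836)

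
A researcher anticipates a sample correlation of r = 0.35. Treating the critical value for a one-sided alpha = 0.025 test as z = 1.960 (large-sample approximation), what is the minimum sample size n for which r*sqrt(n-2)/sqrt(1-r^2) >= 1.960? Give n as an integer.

30

r√(n−2)/√(1−r²) ≥ 1.960  ⇔  n−2 ≥ (1.960)²·(1−r²)/r²
(1−r²)/r² = (1−0.1225)/0.1225 = 7.1633
n ≥ 2 + 3.8416·7.1633 = 2 + 27.5185 = 29.5185
⌈29.5185⌉ = 30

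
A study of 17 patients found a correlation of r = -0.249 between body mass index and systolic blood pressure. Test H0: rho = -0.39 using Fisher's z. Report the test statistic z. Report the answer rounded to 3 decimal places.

0.589

Fisher z: atanh(-0.249) = -0.254346, atanh(-0.39) = -0.411800
z = (z_r − z_0)·√(n−3) = (-0.254346 − (-0.411800))·√14 = 0.157454 · 3.741657 = 0.589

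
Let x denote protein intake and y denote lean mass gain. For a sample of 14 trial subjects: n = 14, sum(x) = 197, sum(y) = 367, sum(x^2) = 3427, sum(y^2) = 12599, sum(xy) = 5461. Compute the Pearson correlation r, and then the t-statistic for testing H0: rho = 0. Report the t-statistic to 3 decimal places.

0.753

Numerator: nΣxy − (Σx)(Σy) = 14·5461 − (197)(367) = 4155
Denominator: √[(nΣx²−(Σx)²)(nΣy²−(Σy)²)]
  nΣx²−(Σx)² = 14·3427 − 38809 = 9169;  nΣy²−(Σy)² = 14·12599 − 134689 = 41697
  √(9169·41697) = √382319793 = 19552.9996
r = 4155 / 19552.9996 = 0.2125
t = r·√(n−2)/√(1−r²) = 0.2125·√12 / √(1−0.045156) = 0.736122 / 0.977161 = 0.753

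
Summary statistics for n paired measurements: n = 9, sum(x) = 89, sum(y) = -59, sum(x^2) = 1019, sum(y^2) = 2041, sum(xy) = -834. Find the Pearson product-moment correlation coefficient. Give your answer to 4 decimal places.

S_xy = nΣxy − ΣxΣy = 9·(-834) − 89·(-59) = -7506 − (-5251) = -2255
S_xx = nΣx² − (Σx)² = 9·1019 − 89² = 9171 − 7921 = 1250
S_yy = nΣy² − (Σy)² = 9·2041 − (-59)² = 18369 − 3481 = 14888
r = S_xy / √(S_xx·S_yy) = -2255 / √(1250·14888) = -2255 / √18610000 = -2255 / 4313.9309 = -0.5227

-0.5227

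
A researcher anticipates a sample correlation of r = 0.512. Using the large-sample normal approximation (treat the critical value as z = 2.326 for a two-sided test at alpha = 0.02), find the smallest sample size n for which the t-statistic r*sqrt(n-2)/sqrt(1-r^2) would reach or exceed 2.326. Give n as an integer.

18

Need r·√(n−2)/√(1−r²) ≥ 2.326
√(n−2) ≥ 2.326·√(1−0.262144) / 0.512 = 2.326·0.858985 / 0.512 = 3.9023
n−2 ≥ 15.2279  ⇒  n ≥ 17.2279
Smallest integer n = 18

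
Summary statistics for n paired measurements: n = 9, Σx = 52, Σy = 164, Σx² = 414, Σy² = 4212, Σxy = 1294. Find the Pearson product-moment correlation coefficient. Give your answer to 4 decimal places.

Numerator: nΣxy − (Σx)(Σy) = 9·1294 − (52)(164) = 3118
Denominator: √[(nΣx²−(Σx)²)(nΣy²−(Σy)²)]
  nΣx²−(Σx)² = 9·414 − 2704 = 1022;  nΣy²−(Σy)² = 9·4212 − 26896 = 11012
  √(1022·11012) = √11254264 = 3354.7375
r = 3118 / 3354.7375 = 0.9294

0.9294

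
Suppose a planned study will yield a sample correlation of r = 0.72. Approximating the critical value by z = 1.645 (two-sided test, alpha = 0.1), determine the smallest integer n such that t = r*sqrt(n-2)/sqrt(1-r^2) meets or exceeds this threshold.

5

r√(n−2)/√(1−r²) ≥ 1.645  ⇔  n−2 ≥ (1.645)²·(1−r²)/r²
(1−r²)/r² = (1−0.5184)/0.5184 = 0.9290
n ≥ 2 + 2.706025·0.9290 = 2 + 2.5139 = 4.5139
⌈4.5139⌉ = 5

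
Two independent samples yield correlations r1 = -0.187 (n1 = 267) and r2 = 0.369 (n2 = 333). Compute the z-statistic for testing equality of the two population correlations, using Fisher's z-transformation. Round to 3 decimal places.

z1 = atanh(-0.187) = -0.189227,  z2 = atanh(0.369) = 0.387265
SE = √(1/(n1−3) + 1/(n2−3)) = √(1/264 + 1/330) = √(0.0037879 + 0.0030303) = √0.0068182 = 0.082572
z = (z1 − z2)/SE = (-0.189227 − 0.387265) / 0.082572 = -0.576492 / 0.082572 = -6.982

-6.982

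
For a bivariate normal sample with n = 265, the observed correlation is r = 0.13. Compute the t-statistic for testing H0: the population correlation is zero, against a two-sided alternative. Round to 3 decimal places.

t = r·√(n−2) / √(1−r²) with r = 0.13, n = 265
  = 0.13·√263 / √(1 − 0.0169)
  = 0.13·16.217275 / 0.991514
  = 2.108246 / 0.991514 = 2.126

2.126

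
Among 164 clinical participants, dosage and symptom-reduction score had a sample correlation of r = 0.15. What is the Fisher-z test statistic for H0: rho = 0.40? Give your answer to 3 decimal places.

z_r = atanh(0.15) = 0.151140,  z_0 = atanh(0.40) = 0.423649
SE = 1/√(n−3) = 1/√161 = 0.078811
z = (z_r − z_0)/SE = (0.151140 − 0.423649) / 0.078811 = -0.272509 / 0.078811 = -3.458

-3.458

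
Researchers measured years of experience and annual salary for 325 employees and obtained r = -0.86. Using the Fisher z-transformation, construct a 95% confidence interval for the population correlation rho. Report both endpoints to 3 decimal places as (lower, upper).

(-0.886, -0.829)

Fisher z: z_r = atanh(r) = ½·ln((1+(-0.86))/(1−(-0.86))) = -1.293345
SE(z) = 1/√(n−3) = 1/√322 = 0.055728
95% ⇒ z* = 1.960; margin = 1.960·0.055728 = 0.109227
CI on z-scale: (-1.402572, -1.184118)
Back-transform: tanh(-1.402572) = -0.885906, tanh(-1.184118) = -0.828746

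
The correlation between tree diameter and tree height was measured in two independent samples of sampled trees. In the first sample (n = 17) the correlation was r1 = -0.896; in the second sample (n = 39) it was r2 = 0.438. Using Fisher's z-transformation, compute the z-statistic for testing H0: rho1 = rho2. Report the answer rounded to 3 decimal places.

-6.100

z1 = atanh(-0.896) = -1.451555,  z2 = atanh(0.438) = 0.469753
SE = √(1/(n1−3) + 1/(n2−3)) = √(1/14 + 1/36) = √(0.0714286 + 0.0277778) = √0.0992064 = 0.314970
z = (z1 − z2)/SE = (-1.451555 − 0.469753) / 0.314970 = -1.921308 / 0.314970 = -6.100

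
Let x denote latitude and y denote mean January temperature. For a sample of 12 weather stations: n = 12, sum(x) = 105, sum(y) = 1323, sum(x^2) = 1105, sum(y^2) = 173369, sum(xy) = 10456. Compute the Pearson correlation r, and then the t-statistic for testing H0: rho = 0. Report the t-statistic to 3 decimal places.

-1.801

Numerator: nΣxy − (Σx)(Σy) = 12·10456 − (105)(1323) = -13443
Denominator: √[(nΣx²−(Σx)²)(nΣy²−(Σy)²)]
  nΣx²−(Σx)² = 12·1105 − 11025 = 2235;  nΣy²−(Σy)² = 12·173369 − 1750329 = 330099
  √(2235·330099) = √737771265 = 27161.9452
r = -13443 / 27161.9452 = -0.4949
t = r·√(n−2)/√(1−r²) = -0.4949·√10 / √(1−0.244926) = -1.565011 / 0.868950 = -1.801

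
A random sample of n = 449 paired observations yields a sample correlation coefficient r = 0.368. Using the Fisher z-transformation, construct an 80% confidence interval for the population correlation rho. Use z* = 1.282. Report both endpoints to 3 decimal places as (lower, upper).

Fisher z: z_r = atanh(r) = ½·ln((1+0.368)/(1−0.368)) = 0.386108
SE(z) = 1/√(n−3) = 1/√446 = 0.047351
80% ⇒ z* = 1.282; margin = 1.282·0.047351 = 0.060704
CI on z-scale: (0.325404, 0.446812)
Back-transform: tanh(0.325404) = 0.314385, tanh(0.446812) = 0.419275

(0.314, 0.419)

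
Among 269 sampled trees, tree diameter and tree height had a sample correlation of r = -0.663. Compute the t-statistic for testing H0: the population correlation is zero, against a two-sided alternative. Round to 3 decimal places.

1 − r² = 1 − 0.439569 = 0.560431;  √(1−r²) = 0.748619
√(n−2) = √267 = 16.340135
t = r·√(n−2)/√(1−r²) = -0.663 · 16.340135 / 0.748619 = -14.471

-14.471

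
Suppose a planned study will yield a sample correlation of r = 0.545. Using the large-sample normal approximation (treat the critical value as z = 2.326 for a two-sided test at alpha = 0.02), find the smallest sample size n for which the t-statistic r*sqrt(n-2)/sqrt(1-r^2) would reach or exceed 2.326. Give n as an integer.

15

Need r·√(n−2)/√(1−r²) ≥ 2.326
√(n−2) ≥ 2.326·√(1−0.297025) / 0.545 = 2.326·0.838436 / 0.545 = 3.5784
n−2 ≥ 12.8049  ⇒  n ≥ 14.8049
Smallest integer n = 15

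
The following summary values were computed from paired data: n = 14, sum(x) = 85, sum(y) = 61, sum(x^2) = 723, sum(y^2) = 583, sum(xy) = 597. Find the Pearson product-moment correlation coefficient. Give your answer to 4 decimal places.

0.8846

Numerator: nΣxy − (Σx)(Σy) = 14·597 − (85)(61) = 3173
Denominator: √[(nΣx²−(Σx)²)(nΣy²−(Σy)²)]
  nΣx²−(Σx)² = 14·723 − 7225 = 2897;  nΣy²−(Σy)² = 14·583 − 3721 = 4441
  √(2897·4441) = √12865577 = 3586.8617
r = 3173 / 3586.8617 = 0.8846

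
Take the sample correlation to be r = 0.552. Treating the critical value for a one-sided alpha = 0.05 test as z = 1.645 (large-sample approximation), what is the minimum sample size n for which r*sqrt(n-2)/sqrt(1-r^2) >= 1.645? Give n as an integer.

Need r·√(n−2)/√(1−r²) ≥ 1.645
√(n−2) ≥ 1.645·√(1−0.304704) / 0.552 = 1.645·0.833844 / 0.552 = 2.4849
n−2 ≥ 6.1747  ⇒  n ≥ 8.1747
Smallest integer n = 9

9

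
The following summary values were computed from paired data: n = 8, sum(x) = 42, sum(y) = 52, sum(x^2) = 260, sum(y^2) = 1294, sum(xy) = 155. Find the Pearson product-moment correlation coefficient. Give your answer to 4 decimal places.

Numerator: nΣxy − (Σx)(Σy) = 8·155 − (42)(52) = -944
Denominator: √[(nΣx²−(Σx)²)(nΣy²−(Σy)²)]
  nΣx²−(Σx)² = 8·260 − 1764 = 316;  nΣy²−(Σy)² = 8·1294 − 2704 = 7648
  √(316·7648) = √2416768 = 1554.5958
r = -944 / 1554.5958 = -0.6072

-0.6072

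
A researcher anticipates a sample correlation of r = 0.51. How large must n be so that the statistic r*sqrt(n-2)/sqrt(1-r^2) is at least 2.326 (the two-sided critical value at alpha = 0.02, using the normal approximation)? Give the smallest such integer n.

Need r·√(n−2)/√(1−r²) ≥ 2.326
√(n−2) ≥ 2.326·√(1−0.2601) / 0.51 = 2.326·0.860174 / 0.51 = 3.9231
n−2 ≥ 15.3907  ⇒  n ≥ 17.3907
Smallest integer n = 18

18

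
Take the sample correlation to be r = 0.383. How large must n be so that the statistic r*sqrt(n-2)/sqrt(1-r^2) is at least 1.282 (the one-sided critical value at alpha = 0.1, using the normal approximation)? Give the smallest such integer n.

12

Need r·√(n−2)/√(1−r²) ≥ 1.282
√(n−2) ≥ 1.282·√(1−0.146689) / 0.383 = 1.282·0.923748 / 0.383 = 3.0920
n−2 ≥ 9.5605  ⇒  n ≥ 11.5605
Smallest integer n = 12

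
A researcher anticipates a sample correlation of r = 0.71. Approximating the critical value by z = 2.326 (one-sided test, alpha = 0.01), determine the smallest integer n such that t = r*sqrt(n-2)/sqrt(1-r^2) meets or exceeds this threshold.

Need r·√(n−2)/√(1−r²) ≥ 2.326
√(n−2) ≥ 2.326·√(1−0.5041) / 0.71 = 2.326·0.704202 / 0.71 = 2.3070
n−2 ≥ 5.3222  ⇒  n ≥ 7.3222
Smallest integer n = 8

8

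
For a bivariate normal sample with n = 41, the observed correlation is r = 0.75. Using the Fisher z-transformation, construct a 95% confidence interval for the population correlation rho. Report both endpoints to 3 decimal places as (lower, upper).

z_r = atanh(0.75) = 0.972955;  SE = 1/√(n−3) = 1/√38 = 0.162221
z-limits: 0.972955 ± 1.960·0.162221 = 0.972955 ± 0.317953 = [0.655002, 1.290908]
ρ-limits: (tanh 0.655002, tanh 1.290908) = (0.575, 0.859)

(0.575, 0.859)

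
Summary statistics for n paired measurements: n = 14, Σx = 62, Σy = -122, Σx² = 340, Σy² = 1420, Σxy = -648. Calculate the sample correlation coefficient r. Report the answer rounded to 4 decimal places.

-0.7049

S_xy = nΣxy − ΣxΣy = 14·(-648) − 62·(-122) = -9072 − (-7564) = -1508
S_xx = nΣx² − (Σx)² = 14·340 − 62² = 4760 − 3844 = 916
S_yy = nΣy² − (Σy)² = 14·1420 − (-122)² = 19880 − 14884 = 4996
r = S_xy / √(S_xx·S_yy) = -1508 / √(916·4996) = -1508 / √4576336 = -1508 / 2139.2372 = -0.7049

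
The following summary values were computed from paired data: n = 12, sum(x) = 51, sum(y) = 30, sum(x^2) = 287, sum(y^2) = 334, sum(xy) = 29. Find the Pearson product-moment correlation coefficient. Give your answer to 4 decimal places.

Numerator: nΣxy − (Σx)(Σy) = 12·29 − (51)(30) = -1182
Denominator: √[(nΣx²−(Σx)²)(nΣy²−(Σy)²)]
  nΣx²−(Σx)² = 12·287 − 2601 = 843;  nΣy²−(Σy)² = 12·334 − 900 = 3108
  √(843·3108) = √2620044 = 1618.6550
r = -1182 / 1618.6550 = -0.7302

-0.7302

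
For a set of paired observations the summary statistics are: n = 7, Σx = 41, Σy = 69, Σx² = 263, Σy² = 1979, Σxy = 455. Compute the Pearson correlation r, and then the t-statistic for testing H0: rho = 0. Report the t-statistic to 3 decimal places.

S_xy = nΣxy − ΣxΣy = 7·455 − 41·69 = 3185 − 2829 = 356
S_xx = nΣx² − (Σx)² = 7·263 − 41² = 1841 − 1681 = 160
S_yy = nΣy² − (Σy)² = 7·1979 − 69² = 13853 − 4761 = 9092
r = S_xy / √(S_xx·S_yy) = 356 / √(160·9092) = 356 / √1454720 = 356 / 1206.1177 = 0.2952
t = r·√(n−2)/√(1−r²) = 0.2952·√5 / √(1−0.087143) = 0.660087 / 0.955436 = 0.691

0.691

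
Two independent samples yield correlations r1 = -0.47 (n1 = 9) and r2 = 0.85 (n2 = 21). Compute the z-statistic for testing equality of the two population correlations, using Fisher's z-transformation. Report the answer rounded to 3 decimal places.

-3.747

z1 = atanh(-0.47) = -0.510070,  z2 = atanh(0.85) = 1.256153
SE = √(1/(n1−3) + 1/(n2−3)) = √(1/6 + 1/18) = √(0.1666667 + 0.0555556) = √0.2222223 = 0.471405
z = (z1 − z2)/SE = (-0.510070 − 1.256153) / 0.471405 = -1.766223 / 0.471405 = -3.747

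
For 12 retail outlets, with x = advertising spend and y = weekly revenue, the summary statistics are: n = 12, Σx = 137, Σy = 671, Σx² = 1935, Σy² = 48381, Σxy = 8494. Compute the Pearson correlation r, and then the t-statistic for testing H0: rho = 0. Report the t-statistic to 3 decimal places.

1.443

S_xy = nΣxy − ΣxΣy = 12·8494 − 137·671 = 101928 − 91927 = 10001
S_xx = nΣx² − (Σx)² = 12·1935 − 137² = 23220 − 18769 = 4451
S_yy = nΣy² − (Σy)² = 12·48381 − 671² = 580572 − 450241 = 130331
r = S_xy / √(S_xx·S_yy) = 10001 / √(4451·130331) = 10001 / √580103281 = 10001 / 24085.3333 = 0.4152
t = r·√(n−2)/√(1−r²) = 0.4152·√10 / √(1−0.172391) = 1.312978 / 0.909730 = 1.443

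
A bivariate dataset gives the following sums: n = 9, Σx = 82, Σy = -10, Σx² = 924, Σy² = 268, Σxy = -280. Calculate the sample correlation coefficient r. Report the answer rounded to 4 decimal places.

S_xy = nΣxy − ΣxΣy = 9·(-280) − 82·(-10) = -2520 − (-820) = -1700
S_xx = nΣx² − (Σx)² = 9·924 − 82² = 8316 − 6724 = 1592
S_yy = nΣy² − (Σy)² = 9·268 − (-10)² = 2412 − 100 = 2312
r = S_xy / √(S_xx·S_yy) = -1700 / √(1592·2312) = -1700 / √3680704 = -1700 / 1918.5161 = -0.8861

-0.8861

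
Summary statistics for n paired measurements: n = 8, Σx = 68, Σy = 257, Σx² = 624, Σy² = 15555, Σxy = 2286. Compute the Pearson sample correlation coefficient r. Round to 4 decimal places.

S_xy = nΣxy − ΣxΣy = 8·2286 − 68·257 = 18288 − 17476 = 812
S_xx = nΣx² − (Σx)² = 8·624 − 68² = 4992 − 4624 = 368
S_yy = nΣy² − (Σy)² = 8·15555 − 257² = 124440 − 66049 = 58391
r = S_xy / √(S_xx·S_yy) = 812 / √(368·58391) = 812 / √21487888 = 812 / 4635.5030 = 0.1752

0.1752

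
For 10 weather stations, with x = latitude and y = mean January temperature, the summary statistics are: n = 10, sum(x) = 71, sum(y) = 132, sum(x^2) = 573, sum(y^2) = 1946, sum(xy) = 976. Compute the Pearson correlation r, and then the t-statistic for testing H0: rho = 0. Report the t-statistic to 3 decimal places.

0.981

S_xy = nΣxy − ΣxΣy = 10·976 − 71·132 = 9760 − 9372 = 388
S_xx = nΣx² − (Σx)² = 10·573 − 71² = 5730 − 5041 = 689
S_yy = nΣy² − (Σy)² = 10·1946 − 132² = 19460 − 17424 = 2036
r = S_xy / √(S_xx·S_yy) = 388 / √(689·2036) = 388 / √1402804 = 388 / 1184.4003 = 0.3276
t = r·√(n−2)/√(1−r²) = 0.3276·√8 / √(1−0.107322) = 0.926593 / 0.944816 = 0.981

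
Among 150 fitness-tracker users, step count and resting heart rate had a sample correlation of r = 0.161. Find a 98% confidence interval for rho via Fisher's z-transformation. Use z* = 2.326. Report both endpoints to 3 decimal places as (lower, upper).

(-0.029, 0.340)

z_r = atanh(0.161) = 0.162413;  SE = 1/√(n−3) = 1/√147 = 0.082479
z-limits: 0.162413 ± 2.326·0.082479 = 0.162413 ± 0.191846 = [-0.029433, 0.354259]
ρ-limits: (tanh -0.029433, tanh 0.354259) = (-0.029, 0.340)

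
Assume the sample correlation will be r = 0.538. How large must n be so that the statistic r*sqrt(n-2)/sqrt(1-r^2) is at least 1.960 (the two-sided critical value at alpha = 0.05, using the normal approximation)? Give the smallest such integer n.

r√(n−2)/√(1−r²) ≥ 1.960  ⇔  n−2 ≥ (1.960)²·(1−r²)/r²
(1−r²)/r² = (1−0.289444)/0.289444 = 2.4549
n ≥ 2 + 3.8416·2.4549 = 2 + 9.4307 = 11.4307
⌈11.4307⌉ = 12

12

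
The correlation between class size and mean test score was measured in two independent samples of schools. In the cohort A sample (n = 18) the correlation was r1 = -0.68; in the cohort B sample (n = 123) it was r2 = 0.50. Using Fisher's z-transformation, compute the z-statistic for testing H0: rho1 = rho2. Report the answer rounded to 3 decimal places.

-5.033

z1 = atanh(-0.68) = -0.829114,  z2 = atanh(0.50) = 0.549306
SE = √(1/(n1−3) + 1/(n2−3)) = √(1/15 + 1/120) = √(0.0666667 + 0.0083333) = √0.0750000 = 0.273861
z = (z1 − z2)/SE = (-0.829114 − 0.549306) / 0.273861 = -1.378420 / 0.273861 = -5.033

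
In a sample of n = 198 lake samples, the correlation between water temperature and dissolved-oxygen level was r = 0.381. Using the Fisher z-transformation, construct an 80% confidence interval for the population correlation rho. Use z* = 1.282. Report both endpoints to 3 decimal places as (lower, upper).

Fisher z: z_r = atanh(r) = ½·ln((1+0.381)/(1−0.381)) = 0.401229
SE(z) = 1/√(n−3) = 1/√195 = 0.071611
80% ⇒ z* = 1.282; margin = 1.282·0.071611 = 0.091805
CI on z-scale: (0.309424, 0.493034)
Back-transform: tanh(0.309424) = 0.299913, tanh(0.493034) = 0.456621

(0.300, 0.457)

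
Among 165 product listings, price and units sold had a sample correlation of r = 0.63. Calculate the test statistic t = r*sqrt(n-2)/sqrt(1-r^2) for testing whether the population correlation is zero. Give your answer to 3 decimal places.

10.357

1 − r² = 1 − 0.3969 = 0.6031;  √(1−r²) = 0.776595
√(n−2) = √163 = 12.767145
t = r·√(n−2)/√(1−r²) = 0.63 · 12.767145 / 0.776595 = 10.357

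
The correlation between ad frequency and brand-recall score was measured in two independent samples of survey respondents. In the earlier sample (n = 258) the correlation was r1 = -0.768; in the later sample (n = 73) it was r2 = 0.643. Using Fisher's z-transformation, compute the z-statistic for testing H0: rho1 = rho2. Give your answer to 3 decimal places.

Fisher z-transforms: z1 = atanh(-0.768) = -1.015433, z2 = atanh(0.643) = 0.763272; difference d = -1.778705
Var(d) = 1/255 + 1/70 = 0.0039216 + 0.0142857 = 0.0182073
z = d/√Var(d) = -1.778705 / √0.0182073 = -1.778705 / 0.134934 = -13.182

-13.182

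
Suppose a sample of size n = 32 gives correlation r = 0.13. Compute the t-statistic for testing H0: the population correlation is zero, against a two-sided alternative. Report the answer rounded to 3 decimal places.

0.718

t = r·√(n−2) / √(1−r²) with r = 0.13, n = 32
  = 0.13·√30 / √(1 − 0.0169)
  = 0.13·5.477226 / 0.991514
  = 0.712039 / 0.991514 = 0.718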